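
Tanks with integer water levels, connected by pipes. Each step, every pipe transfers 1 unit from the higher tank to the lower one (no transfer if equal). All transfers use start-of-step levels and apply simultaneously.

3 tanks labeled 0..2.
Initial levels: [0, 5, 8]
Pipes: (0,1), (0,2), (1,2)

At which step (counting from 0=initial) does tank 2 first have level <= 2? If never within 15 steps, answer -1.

Step 1: flows [1->0,2->0,2->1] -> levels [2 5 6]
Step 2: flows [1->0,2->0,2->1] -> levels [4 5 4]
Step 3: flows [1->0,0=2,1->2] -> levels [5 3 5]
Step 4: flows [0->1,0=2,2->1] -> levels [4 5 4]
  -> period-2 cycle (repeats step 2); tank 2 never drops to <=2
Tank 2 never reaches <=2 within 15 steps

Answer: -1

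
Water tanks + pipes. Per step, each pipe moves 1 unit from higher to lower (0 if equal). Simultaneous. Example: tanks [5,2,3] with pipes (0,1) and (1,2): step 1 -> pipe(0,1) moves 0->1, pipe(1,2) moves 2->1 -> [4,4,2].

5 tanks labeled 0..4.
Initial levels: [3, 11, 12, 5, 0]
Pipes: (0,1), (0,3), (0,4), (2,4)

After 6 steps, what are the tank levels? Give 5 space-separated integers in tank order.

Step 1: flows [1->0,3->0,0->4,2->4] -> levels [4 10 11 4 2]
Step 2: flows [1->0,0=3,0->4,2->4] -> levels [4 9 10 4 4]
Step 3: flows [1->0,0=3,0=4,2->4] -> levels [5 8 9 4 5]
Step 4: flows [1->0,0->3,0=4,2->4] -> levels [5 7 8 5 6]
Step 5: flows [1->0,0=3,4->0,2->4] -> levels [7 6 7 5 6]
Step 6: flows [0->1,0->3,0->4,2->4] -> levels [4 7 6 6 8]

Answer: 4 7 6 6 8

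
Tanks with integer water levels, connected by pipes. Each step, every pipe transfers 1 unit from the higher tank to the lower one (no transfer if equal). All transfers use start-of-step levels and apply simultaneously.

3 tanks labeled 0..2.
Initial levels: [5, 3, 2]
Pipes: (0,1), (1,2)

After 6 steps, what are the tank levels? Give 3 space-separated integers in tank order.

Step 1: flows [0->1,1->2] -> levels [4 3 3]
Step 2: flows [0->1,1=2] -> levels [3 4 3]
Step 3: flows [1->0,1->2] -> levels [4 2 4]
Step 4: flows [0->1,2->1] -> levels [3 4 3]
  -> period-2 cycle: step 4 state = step 2 state
  -> state at step 6: (6-2) mod 2 = 0, same as step 2 -> [3 4 3]

Answer: 3 4 3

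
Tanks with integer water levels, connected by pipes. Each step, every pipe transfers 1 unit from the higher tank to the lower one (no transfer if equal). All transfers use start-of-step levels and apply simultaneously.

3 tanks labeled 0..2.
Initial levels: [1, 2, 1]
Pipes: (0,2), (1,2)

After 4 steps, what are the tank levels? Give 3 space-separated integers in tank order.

Answer: 2 2 0

Derivation:
Step 1: flows [0=2,1->2] -> levels [1 1 2]
Step 2: flows [2->0,2->1] -> levels [2 2 0]
Step 3: flows [0->2,1->2] -> levels [1 1 2]
  -> period-2 cycle: step 3 state = step 1 state
  -> state at step 4: (4-1) mod 2 = 1, same as step 2 -> [2 2 0]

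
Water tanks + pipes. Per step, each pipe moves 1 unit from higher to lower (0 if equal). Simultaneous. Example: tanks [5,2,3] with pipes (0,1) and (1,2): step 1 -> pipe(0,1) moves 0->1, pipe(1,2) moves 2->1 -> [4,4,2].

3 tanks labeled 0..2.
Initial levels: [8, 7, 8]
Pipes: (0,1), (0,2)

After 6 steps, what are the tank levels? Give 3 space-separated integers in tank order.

Step 1: flows [0->1,0=2] -> levels [7 8 8]
Step 2: flows [1->0,2->0] -> levels [9 7 7]
Step 3: flows [0->1,0->2] -> levels [7 8 8]
  -> period-2 cycle: step 3 state = step 1 state
  -> state at step 6: (6-1) mod 2 = 1, same as step 2 -> [9 7 7]

Answer: 9 7 7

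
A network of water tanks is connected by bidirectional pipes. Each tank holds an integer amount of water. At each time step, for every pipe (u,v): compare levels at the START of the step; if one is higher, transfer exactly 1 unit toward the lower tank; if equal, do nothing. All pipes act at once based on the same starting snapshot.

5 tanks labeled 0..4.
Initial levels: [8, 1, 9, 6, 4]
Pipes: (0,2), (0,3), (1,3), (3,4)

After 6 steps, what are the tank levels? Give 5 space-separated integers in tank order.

Step 1: flows [2->0,0->3,3->1,3->4] -> levels [8 2 8 5 5]
Step 2: flows [0=2,0->3,3->1,3=4] -> levels [7 3 8 5 5]
Step 3: flows [2->0,0->3,3->1,3=4] -> levels [7 4 7 5 5]
Step 4: flows [0=2,0->3,3->1,3=4] -> levels [6 5 7 5 5]
Step 5: flows [2->0,0->3,1=3,3=4] -> levels [6 5 6 6 5]
Step 6: flows [0=2,0=3,3->1,3->4] -> levels [6 6 6 4 6]

Answer: 6 6 6 4 6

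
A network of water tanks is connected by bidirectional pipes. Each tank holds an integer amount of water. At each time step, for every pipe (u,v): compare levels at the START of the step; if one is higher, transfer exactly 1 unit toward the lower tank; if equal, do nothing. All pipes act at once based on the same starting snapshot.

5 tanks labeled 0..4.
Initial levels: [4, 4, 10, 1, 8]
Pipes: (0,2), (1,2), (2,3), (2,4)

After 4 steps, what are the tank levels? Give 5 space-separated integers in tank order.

Answer: 6 6 4 5 6

Derivation:
Step 1: flows [2->0,2->1,2->3,2->4] -> levels [5 5 6 2 9]
Step 2: flows [2->0,2->1,2->3,4->2] -> levels [6 6 4 3 8]
Step 3: flows [0->2,1->2,2->3,4->2] -> levels [5 5 6 4 7]
Step 4: flows [2->0,2->1,2->3,4->2] -> levels [6 6 4 5 6]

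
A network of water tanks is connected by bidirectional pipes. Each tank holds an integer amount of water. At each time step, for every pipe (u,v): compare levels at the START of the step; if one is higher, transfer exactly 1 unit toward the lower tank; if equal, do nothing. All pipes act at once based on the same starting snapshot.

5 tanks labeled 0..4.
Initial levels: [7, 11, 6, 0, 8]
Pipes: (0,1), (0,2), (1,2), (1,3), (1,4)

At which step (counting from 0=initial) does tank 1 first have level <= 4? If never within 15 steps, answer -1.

Answer: 5

Derivation:
Step 1: flows [1->0,0->2,1->2,1->3,1->4] -> levels [7 7 8 1 9]
Step 2: flows [0=1,2->0,2->1,1->3,4->1] -> levels [8 8 6 2 8]
Step 3: flows [0=1,0->2,1->2,1->3,1=4] -> levels [7 6 8 3 8]
Step 4: flows [0->1,2->0,2->1,1->3,4->1] -> levels [7 8 6 4 7]
Step 5: flows [1->0,0->2,1->2,1->3,1->4] -> levels [7 4 8 5 8]
Tank 1 first reaches <=4 at step 5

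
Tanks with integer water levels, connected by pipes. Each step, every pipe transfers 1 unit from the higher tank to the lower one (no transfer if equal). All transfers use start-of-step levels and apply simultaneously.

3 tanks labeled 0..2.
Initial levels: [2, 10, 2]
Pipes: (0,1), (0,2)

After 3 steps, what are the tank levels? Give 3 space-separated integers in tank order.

Step 1: flows [1->0,0=2] -> levels [3 9 2]
Step 2: flows [1->0,0->2] -> levels [3 8 3]
Step 3: flows [1->0,0=2] -> levels [4 7 3]

Answer: 4 7 3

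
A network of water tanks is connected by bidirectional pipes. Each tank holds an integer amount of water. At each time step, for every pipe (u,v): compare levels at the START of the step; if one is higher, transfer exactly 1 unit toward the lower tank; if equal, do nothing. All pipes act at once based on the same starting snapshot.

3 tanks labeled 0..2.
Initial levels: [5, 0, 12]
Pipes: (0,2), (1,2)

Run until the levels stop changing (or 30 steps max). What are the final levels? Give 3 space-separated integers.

Answer: 6 6 5

Derivation:
Step 1: flows [2->0,2->1] -> levels [6 1 10]
Step 2: flows [2->0,2->1] -> levels [7 2 8]
Step 3: flows [2->0,2->1] -> levels [8 3 6]
Step 4: flows [0->2,2->1] -> levels [7 4 6]
Step 5: flows [0->2,2->1] -> levels [6 5 6]
Step 6: flows [0=2,2->1] -> levels [6 6 5]
Step 7: flows [0->2,1->2] -> levels [5 5 7]
Step 8: flows [2->0,2->1] -> levels [6 6 5]
  -> period-2 cycle: step 8 state = step 6 state; never stabilizes
  -> state at step 30: (30-6) mod 2 = 0, same as step 6 -> [6 6 5]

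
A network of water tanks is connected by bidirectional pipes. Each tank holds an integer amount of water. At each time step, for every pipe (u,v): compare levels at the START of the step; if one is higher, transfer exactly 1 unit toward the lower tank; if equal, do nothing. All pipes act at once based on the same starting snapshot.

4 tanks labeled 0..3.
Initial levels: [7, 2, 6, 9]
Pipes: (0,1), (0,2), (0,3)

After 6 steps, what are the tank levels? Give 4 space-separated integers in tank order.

Step 1: flows [0->1,0->2,3->0] -> levels [6 3 7 8]
Step 2: flows [0->1,2->0,3->0] -> levels [7 4 6 7]
Step 3: flows [0->1,0->2,0=3] -> levels [5 5 7 7]
Step 4: flows [0=1,2->0,3->0] -> levels [7 5 6 6]
Step 5: flows [0->1,0->2,0->3] -> levels [4 6 7 7]
Step 6: flows [1->0,2->0,3->0] -> levels [7 5 6 6]

Answer: 7 5 6 6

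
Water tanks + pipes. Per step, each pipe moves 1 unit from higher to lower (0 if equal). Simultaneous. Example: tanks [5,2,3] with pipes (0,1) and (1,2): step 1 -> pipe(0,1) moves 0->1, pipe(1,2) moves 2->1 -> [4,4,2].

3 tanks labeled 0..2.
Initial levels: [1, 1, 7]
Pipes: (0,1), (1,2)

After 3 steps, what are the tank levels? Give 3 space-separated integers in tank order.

Answer: 2 3 4

Derivation:
Step 1: flows [0=1,2->1] -> levels [1 2 6]
Step 2: flows [1->0,2->1] -> levels [2 2 5]
Step 3: flows [0=1,2->1] -> levels [2 3 4]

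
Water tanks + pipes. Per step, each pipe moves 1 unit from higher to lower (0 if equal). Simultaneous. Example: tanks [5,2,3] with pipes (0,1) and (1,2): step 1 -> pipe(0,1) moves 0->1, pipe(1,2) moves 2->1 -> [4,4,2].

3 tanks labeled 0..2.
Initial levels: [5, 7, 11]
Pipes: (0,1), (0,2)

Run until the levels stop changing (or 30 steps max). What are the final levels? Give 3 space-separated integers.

Step 1: flows [1->0,2->0] -> levels [7 6 10]
Step 2: flows [0->1,2->0] -> levels [7 7 9]
Step 3: flows [0=1,2->0] -> levels [8 7 8]
Step 4: flows [0->1,0=2] -> levels [7 8 8]
Step 5: flows [1->0,2->0] -> levels [9 7 7]
Step 6: flows [0->1,0->2] -> levels [7 8 8]
  -> period-2 cycle: step 6 state = step 4 state; never stabilizes
  -> state at step 30: (30-4) mod 2 = 0, same as step 4 -> [7 8 8]

Answer: 7 8 8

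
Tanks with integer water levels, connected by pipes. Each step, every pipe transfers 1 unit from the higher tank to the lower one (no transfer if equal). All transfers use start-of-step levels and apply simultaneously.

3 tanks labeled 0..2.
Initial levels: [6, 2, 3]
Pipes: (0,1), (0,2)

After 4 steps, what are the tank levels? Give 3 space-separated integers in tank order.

Answer: 3 4 4

Derivation:
Step 1: flows [0->1,0->2] -> levels [4 3 4]
Step 2: flows [0->1,0=2] -> levels [3 4 4]
Step 3: flows [1->0,2->0] -> levels [5 3 3]
Step 4: flows [0->1,0->2] -> levels [3 4 4]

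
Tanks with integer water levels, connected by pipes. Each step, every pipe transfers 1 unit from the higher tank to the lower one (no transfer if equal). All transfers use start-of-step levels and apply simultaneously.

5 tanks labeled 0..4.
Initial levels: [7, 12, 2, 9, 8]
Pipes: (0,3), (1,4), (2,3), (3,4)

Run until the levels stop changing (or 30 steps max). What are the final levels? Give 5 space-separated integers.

Step 1: flows [3->0,1->4,3->2,3->4] -> levels [8 11 3 6 10]
Step 2: flows [0->3,1->4,3->2,4->3] -> levels [7 10 4 7 10]
Step 3: flows [0=3,1=4,3->2,4->3] -> levels [7 10 5 7 9]
Step 4: flows [0=3,1->4,3->2,4->3] -> levels [7 9 6 7 9]
Step 5: flows [0=3,1=4,3->2,4->3] -> levels [7 9 7 7 8]
Step 6: flows [0=3,1->4,2=3,4->3] -> levels [7 8 7 8 8]
Step 7: flows [3->0,1=4,3->2,3=4] -> levels [8 8 8 6 8]
Step 8: flows [0->3,1=4,2->3,4->3] -> levels [7 8 7 9 7]
Step 9: flows [3->0,1->4,3->2,3->4] -> levels [8 7 8 6 9]
Step 10: flows [0->3,4->1,2->3,4->3] -> levels [7 8 7 9 7]
  -> period-2 cycle: step 10 state = step 8 state; never stabilizes
  -> state at step 30: (30-8) mod 2 = 0, same as step 8 -> [7 8 7 9 7]

Answer: 7 8 7 9 7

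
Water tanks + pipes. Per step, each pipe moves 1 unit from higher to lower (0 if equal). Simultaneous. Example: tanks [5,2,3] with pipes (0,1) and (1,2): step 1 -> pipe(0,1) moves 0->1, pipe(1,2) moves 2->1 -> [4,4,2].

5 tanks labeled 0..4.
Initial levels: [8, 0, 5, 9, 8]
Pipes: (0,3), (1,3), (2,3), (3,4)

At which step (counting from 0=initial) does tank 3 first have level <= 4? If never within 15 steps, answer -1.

Answer: 6

Derivation:
Step 1: flows [3->0,3->1,3->2,3->4] -> levels [9 1 6 5 9]
Step 2: flows [0->3,3->1,2->3,4->3] -> levels [8 2 5 7 8]
Step 3: flows [0->3,3->1,3->2,4->3] -> levels [7 3 6 7 7]
Step 4: flows [0=3,3->1,3->2,3=4] -> levels [7 4 7 5 7]
Step 5: flows [0->3,3->1,2->3,4->3] -> levels [6 5 6 7 6]
Step 6: flows [3->0,3->1,3->2,3->4] -> levels [7 6 7 3 7]
Tank 3 first reaches <=4 at step 6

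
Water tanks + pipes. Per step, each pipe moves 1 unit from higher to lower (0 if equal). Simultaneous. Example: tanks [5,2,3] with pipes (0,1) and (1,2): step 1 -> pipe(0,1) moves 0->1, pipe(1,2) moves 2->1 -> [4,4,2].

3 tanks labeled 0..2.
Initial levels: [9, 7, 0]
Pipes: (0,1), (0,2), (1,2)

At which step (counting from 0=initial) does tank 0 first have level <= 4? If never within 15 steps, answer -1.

Step 1: flows [0->1,0->2,1->2] -> levels [7 7 2]
Step 2: flows [0=1,0->2,1->2] -> levels [6 6 4]
Step 3: flows [0=1,0->2,1->2] -> levels [5 5 6]
Step 4: flows [0=1,2->0,2->1] -> levels [6 6 4]
  -> period-2 cycle (repeats step 2); tank 0 never drops to <=4
Tank 0 never reaches <=4 within 15 steps

Answer: -1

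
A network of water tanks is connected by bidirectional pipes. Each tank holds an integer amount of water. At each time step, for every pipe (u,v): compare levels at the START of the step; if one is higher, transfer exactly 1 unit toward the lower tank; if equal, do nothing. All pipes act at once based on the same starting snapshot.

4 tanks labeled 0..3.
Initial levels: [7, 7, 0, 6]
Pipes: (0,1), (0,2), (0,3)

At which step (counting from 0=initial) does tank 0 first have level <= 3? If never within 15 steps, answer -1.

Answer: 5

Derivation:
Step 1: flows [0=1,0->2,0->3] -> levels [5 7 1 7]
Step 2: flows [1->0,0->2,3->0] -> levels [6 6 2 6]
Step 3: flows [0=1,0->2,0=3] -> levels [5 6 3 6]
Step 4: flows [1->0,0->2,3->0] -> levels [6 5 4 5]
Step 5: flows [0->1,0->2,0->3] -> levels [3 6 5 6]
Tank 0 first reaches <=3 at step 5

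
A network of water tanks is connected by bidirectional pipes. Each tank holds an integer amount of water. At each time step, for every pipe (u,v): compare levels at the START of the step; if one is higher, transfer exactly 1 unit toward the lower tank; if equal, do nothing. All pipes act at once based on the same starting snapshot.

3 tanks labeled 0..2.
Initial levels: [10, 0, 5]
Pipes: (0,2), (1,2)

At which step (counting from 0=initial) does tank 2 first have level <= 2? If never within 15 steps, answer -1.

Answer: -1

Derivation:
Step 1: flows [0->2,2->1] -> levels [9 1 5]
Step 2: flows [0->2,2->1] -> levels [8 2 5]
Step 3: flows [0->2,2->1] -> levels [7 3 5]
Step 4: flows [0->2,2->1] -> levels [6 4 5]
Step 5: flows [0->2,2->1] -> levels [5 5 5]
Step 6: flows [0=2,1=2] -> levels [5 5 5]
  -> stable; tank 2 stays at 5 > 2
Tank 2 never reaches <=2 within 15 steps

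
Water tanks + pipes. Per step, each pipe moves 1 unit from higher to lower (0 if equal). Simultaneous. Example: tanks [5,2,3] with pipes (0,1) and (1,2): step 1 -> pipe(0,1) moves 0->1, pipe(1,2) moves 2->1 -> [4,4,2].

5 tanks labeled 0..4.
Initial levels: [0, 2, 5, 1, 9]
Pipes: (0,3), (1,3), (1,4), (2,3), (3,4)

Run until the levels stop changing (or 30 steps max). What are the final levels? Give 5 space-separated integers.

Answer: 4 4 4 1 4

Derivation:
Step 1: flows [3->0,1->3,4->1,2->3,4->3] -> levels [1 2 4 3 7]
Step 2: flows [3->0,3->1,4->1,2->3,4->3] -> levels [2 4 3 3 5]
Step 3: flows [3->0,1->3,4->1,2=3,4->3] -> levels [3 4 3 4 3]
Step 4: flows [3->0,1=3,1->4,3->2,3->4] -> levels [4 3 4 1 5]
Step 5: flows [0->3,1->3,4->1,2->3,4->3] -> levels [3 3 3 5 3]
Step 6: flows [3->0,3->1,1=4,3->2,3->4] -> levels [4 4 4 1 4]
Step 7: flows [0->3,1->3,1=4,2->3,4->3] -> levels [3 3 3 5 3]
  -> period-2 cycle: step 7 state = step 5 state; never stabilizes
  -> state at step 30: (30-5) mod 2 = 1, same as step 6 -> [4 4 4 1 4]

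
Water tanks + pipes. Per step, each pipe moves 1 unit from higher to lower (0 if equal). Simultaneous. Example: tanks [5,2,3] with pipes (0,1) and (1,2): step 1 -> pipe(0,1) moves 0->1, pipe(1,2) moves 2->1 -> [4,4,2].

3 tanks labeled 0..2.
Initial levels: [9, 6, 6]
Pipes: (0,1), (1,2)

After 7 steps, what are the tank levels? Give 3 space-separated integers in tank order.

Answer: 7 7 7

Derivation:
Step 1: flows [0->1,1=2] -> levels [8 7 6]
Step 2: flows [0->1,1->2] -> levels [7 7 7]
Step 3: flows [0=1,1=2] -> levels [7 7 7]
  -> stable; steps 4..7 unchanged -> [7 7 7]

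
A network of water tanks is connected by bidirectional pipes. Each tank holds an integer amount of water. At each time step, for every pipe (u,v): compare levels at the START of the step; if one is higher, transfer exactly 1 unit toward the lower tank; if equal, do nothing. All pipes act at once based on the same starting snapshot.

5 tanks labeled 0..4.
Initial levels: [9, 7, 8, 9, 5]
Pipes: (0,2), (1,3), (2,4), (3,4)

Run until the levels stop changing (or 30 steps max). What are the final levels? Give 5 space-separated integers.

Step 1: flows [0->2,3->1,2->4,3->4] -> levels [8 8 8 7 7]
Step 2: flows [0=2,1->3,2->4,3=4] -> levels [8 7 7 8 8]
Step 3: flows [0->2,3->1,4->2,3=4] -> levels [7 8 9 7 7]
Step 4: flows [2->0,1->3,2->4,3=4] -> levels [8 7 7 8 8]
  -> period-2 cycle: step 4 state = step 2 state; never stabilizes
  -> state at step 30: (30-2) mod 2 = 0, same as step 2 -> [8 7 7 8 8]

Answer: 8 7 7 8 8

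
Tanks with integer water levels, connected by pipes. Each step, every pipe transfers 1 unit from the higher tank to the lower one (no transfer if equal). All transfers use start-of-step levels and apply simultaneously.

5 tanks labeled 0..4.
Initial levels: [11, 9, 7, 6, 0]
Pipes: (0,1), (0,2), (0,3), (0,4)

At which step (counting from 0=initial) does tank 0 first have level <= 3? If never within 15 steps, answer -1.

Step 1: flows [0->1,0->2,0->3,0->4] -> levels [7 10 8 7 1]
Step 2: flows [1->0,2->0,0=3,0->4] -> levels [8 9 7 7 2]
Step 3: flows [1->0,0->2,0->3,0->4] -> levels [6 8 8 8 3]
Step 4: flows [1->0,2->0,3->0,0->4] -> levels [8 7 7 7 4]
Step 5: flows [0->1,0->2,0->3,0->4] -> levels [4 8 8 8 5]
Step 6: flows [1->0,2->0,3->0,4->0] -> levels [8 7 7 7 4]
  -> period-2 cycle (repeats step 4); tank 0 never drops to <=3
Tank 0 never reaches <=3 within 15 steps

Answer: -1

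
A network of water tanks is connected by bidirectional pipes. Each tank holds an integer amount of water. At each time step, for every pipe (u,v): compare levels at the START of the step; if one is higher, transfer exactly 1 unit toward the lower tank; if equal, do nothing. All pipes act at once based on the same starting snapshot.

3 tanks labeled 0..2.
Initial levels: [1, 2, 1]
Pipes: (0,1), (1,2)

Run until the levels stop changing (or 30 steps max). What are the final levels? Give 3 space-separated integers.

Step 1: flows [1->0,1->2] -> levels [2 0 2]
Step 2: flows [0->1,2->1] -> levels [1 2 1]
  -> period-2 cycle: step 2 state = step 0 state; never stabilizes
  -> state at step 30: (30-0) mod 2 = 0, same as step 0 -> [1 2 1]

Answer: 1 2 1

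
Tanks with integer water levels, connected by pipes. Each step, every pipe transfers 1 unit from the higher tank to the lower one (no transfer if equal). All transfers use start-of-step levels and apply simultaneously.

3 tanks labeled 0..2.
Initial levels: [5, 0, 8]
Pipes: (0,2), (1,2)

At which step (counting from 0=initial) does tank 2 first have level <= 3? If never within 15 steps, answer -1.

Step 1: flows [2->0,2->1] -> levels [6 1 6]
Step 2: flows [0=2,2->1] -> levels [6 2 5]
Step 3: flows [0->2,2->1] -> levels [5 3 5]
Step 4: flows [0=2,2->1] -> levels [5 4 4]
Step 5: flows [0->2,1=2] -> levels [4 4 5]
Step 6: flows [2->0,2->1] -> levels [5 5 3]
Tank 2 first reaches <=3 at step 6

Answer: 6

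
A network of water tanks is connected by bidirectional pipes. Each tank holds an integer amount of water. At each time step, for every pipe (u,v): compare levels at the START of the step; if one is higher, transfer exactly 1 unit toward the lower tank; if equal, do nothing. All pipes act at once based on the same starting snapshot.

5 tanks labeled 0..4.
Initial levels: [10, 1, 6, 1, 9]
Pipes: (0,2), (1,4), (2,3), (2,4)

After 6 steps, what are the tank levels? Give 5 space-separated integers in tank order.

Step 1: flows [0->2,4->1,2->3,4->2] -> levels [9 2 7 2 7]
Step 2: flows [0->2,4->1,2->3,2=4] -> levels [8 3 7 3 6]
Step 3: flows [0->2,4->1,2->3,2->4] -> levels [7 4 6 4 6]
Step 4: flows [0->2,4->1,2->3,2=4] -> levels [6 5 6 5 5]
Step 5: flows [0=2,1=4,2->3,2->4] -> levels [6 5 4 6 6]
Step 6: flows [0->2,4->1,3->2,4->2] -> levels [5 6 7 5 4]

Answer: 5 6 7 5 4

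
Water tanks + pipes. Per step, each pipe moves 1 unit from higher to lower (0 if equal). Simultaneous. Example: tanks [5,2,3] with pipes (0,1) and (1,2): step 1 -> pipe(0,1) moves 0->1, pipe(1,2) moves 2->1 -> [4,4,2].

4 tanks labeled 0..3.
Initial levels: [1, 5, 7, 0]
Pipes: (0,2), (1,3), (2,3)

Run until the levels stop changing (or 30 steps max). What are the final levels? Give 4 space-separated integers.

Answer: 4 3 2 4

Derivation:
Step 1: flows [2->0,1->3,2->3] -> levels [2 4 5 2]
Step 2: flows [2->0,1->3,2->3] -> levels [3 3 3 4]
Step 3: flows [0=2,3->1,3->2] -> levels [3 4 4 2]
Step 4: flows [2->0,1->3,2->3] -> levels [4 3 2 4]
Step 5: flows [0->2,3->1,3->2] -> levels [3 4 4 2]
  -> period-2 cycle: step 5 state = step 3 state; never stabilizes
  -> state at step 30: (30-3) mod 2 = 1, same as step 4 -> [4 3 2 4]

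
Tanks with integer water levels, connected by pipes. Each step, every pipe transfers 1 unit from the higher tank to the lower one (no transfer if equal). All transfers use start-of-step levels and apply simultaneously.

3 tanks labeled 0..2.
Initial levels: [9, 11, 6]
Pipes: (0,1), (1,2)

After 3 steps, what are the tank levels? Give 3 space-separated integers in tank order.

Step 1: flows [1->0,1->2] -> levels [10 9 7]
Step 2: flows [0->1,1->2] -> levels [9 9 8]
Step 3: flows [0=1,1->2] -> levels [9 8 9]

Answer: 9 8 9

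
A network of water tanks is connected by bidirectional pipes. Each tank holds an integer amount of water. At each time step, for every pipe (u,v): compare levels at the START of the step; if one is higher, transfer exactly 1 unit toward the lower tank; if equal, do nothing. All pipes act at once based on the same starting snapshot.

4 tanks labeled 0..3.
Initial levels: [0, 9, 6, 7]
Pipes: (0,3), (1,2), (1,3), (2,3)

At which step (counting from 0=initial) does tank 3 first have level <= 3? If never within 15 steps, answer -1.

Answer: -1

Derivation:
Step 1: flows [3->0,1->2,1->3,3->2] -> levels [1 7 8 6]
Step 2: flows [3->0,2->1,1->3,2->3] -> levels [2 7 6 7]
Step 3: flows [3->0,1->2,1=3,3->2] -> levels [3 6 8 5]
Step 4: flows [3->0,2->1,1->3,2->3] -> levels [4 6 6 6]
Step 5: flows [3->0,1=2,1=3,2=3] -> levels [5 6 6 5]
Step 6: flows [0=3,1=2,1->3,2->3] -> levels [5 5 5 7]
Step 7: flows [3->0,1=2,3->1,3->2] -> levels [6 6 6 4]
Step 8: flows [0->3,1=2,1->3,2->3] -> levels [5 5 5 7]
  -> period-2 cycle (repeats step 6); tank 3 never drops to <=3
Tank 3 never reaches <=3 within 15 steps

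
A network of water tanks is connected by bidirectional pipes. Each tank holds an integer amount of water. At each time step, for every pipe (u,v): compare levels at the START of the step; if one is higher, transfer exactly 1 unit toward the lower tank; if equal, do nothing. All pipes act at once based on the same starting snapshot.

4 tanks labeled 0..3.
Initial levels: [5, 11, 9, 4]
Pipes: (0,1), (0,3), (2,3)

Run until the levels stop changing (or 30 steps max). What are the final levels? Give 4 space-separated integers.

Step 1: flows [1->0,0->3,2->3] -> levels [5 10 8 6]
Step 2: flows [1->0,3->0,2->3] -> levels [7 9 7 6]
Step 3: flows [1->0,0->3,2->3] -> levels [7 8 6 8]
Step 4: flows [1->0,3->0,3->2] -> levels [9 7 7 6]
Step 5: flows [0->1,0->3,2->3] -> levels [7 8 6 8]
  -> period-2 cycle: step 5 state = step 3 state; never stabilizes
  -> state at step 30: (30-3) mod 2 = 1, same as step 4 -> [9 7 7 6]

Answer: 9 7 7 6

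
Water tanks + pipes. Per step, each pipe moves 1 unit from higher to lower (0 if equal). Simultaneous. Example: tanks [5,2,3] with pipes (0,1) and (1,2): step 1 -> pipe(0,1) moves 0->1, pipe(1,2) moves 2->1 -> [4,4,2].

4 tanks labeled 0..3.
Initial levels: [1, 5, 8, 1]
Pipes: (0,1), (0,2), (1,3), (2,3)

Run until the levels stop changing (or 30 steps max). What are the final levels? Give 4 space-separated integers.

Step 1: flows [1->0,2->0,1->3,2->3] -> levels [3 3 6 3]
Step 2: flows [0=1,2->0,1=3,2->3] -> levels [4 3 4 4]
Step 3: flows [0->1,0=2,3->1,2=3] -> levels [3 5 4 3]
Step 4: flows [1->0,2->0,1->3,2->3] -> levels [5 3 2 5]
Step 5: flows [0->1,0->2,3->1,3->2] -> levels [3 5 4 3]
  -> period-2 cycle: step 5 state = step 3 state; never stabilizes
  -> state at step 30: (30-3) mod 2 = 1, same as step 4 -> [5 3 2 5]

Answer: 5 3 2 5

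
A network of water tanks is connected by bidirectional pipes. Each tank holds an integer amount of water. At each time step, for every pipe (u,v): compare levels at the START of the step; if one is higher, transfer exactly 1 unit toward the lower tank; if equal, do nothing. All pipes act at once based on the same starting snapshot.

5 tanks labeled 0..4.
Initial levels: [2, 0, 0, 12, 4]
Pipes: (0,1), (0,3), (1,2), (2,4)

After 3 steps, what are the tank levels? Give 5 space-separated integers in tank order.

Answer: 3 2 2 9 2

Derivation:
Step 1: flows [0->1,3->0,1=2,4->2] -> levels [2 1 1 11 3]
Step 2: flows [0->1,3->0,1=2,4->2] -> levels [2 2 2 10 2]
Step 3: flows [0=1,3->0,1=2,2=4] -> levels [3 2 2 9 2]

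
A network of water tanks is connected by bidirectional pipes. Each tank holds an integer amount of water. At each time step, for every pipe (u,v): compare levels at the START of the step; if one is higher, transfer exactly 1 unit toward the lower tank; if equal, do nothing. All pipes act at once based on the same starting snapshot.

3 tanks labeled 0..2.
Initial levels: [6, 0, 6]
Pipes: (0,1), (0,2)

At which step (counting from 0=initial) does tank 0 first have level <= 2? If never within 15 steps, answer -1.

Answer: -1

Derivation:
Step 1: flows [0->1,0=2] -> levels [5 1 6]
Step 2: flows [0->1,2->0] -> levels [5 2 5]
Step 3: flows [0->1,0=2] -> levels [4 3 5]
Step 4: flows [0->1,2->0] -> levels [4 4 4]
Step 5: flows [0=1,0=2] -> levels [4 4 4]
  -> stable; tank 0 stays at 4 > 2
Tank 0 never reaches <=2 within 15 steps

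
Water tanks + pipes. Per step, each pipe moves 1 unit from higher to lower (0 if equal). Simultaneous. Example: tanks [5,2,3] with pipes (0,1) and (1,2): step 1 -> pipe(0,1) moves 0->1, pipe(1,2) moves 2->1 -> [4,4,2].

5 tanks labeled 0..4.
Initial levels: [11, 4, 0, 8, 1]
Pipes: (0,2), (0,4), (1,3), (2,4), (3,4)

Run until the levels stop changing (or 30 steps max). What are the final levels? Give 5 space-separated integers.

Answer: 4 5 4 4 7

Derivation:
Step 1: flows [0->2,0->4,3->1,4->2,3->4] -> levels [9 5 2 6 2]
Step 2: flows [0->2,0->4,3->1,2=4,3->4] -> levels [7 6 3 4 4]
Step 3: flows [0->2,0->4,1->3,4->2,3=4] -> levels [5 5 5 5 4]
Step 4: flows [0=2,0->4,1=3,2->4,3->4] -> levels [4 5 4 4 7]
Step 5: flows [0=2,4->0,1->3,4->2,4->3] -> levels [5 4 5 6 4]
Step 6: flows [0=2,0->4,3->1,2->4,3->4] -> levels [4 5 4 4 7]
  -> period-2 cycle: step 6 state = step 4 state; never stabilizes
  -> state at step 30: (30-4) mod 2 = 0, same as step 4 -> [4 5 4 4 7]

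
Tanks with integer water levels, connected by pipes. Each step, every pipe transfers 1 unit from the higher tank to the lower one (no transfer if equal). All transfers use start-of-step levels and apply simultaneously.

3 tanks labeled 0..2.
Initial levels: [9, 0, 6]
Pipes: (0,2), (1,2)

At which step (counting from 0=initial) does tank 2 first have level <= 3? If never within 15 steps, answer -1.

Answer: -1

Derivation:
Step 1: flows [0->2,2->1] -> levels [8 1 6]
Step 2: flows [0->2,2->1] -> levels [7 2 6]
Step 3: flows [0->2,2->1] -> levels [6 3 6]
Step 4: flows [0=2,2->1] -> levels [6 4 5]
Step 5: flows [0->2,2->1] -> levels [5 5 5]
Step 6: flows [0=2,1=2] -> levels [5 5 5]
  -> stable; tank 2 stays at 5 > 3
Tank 2 never reaches <=3 within 15 steps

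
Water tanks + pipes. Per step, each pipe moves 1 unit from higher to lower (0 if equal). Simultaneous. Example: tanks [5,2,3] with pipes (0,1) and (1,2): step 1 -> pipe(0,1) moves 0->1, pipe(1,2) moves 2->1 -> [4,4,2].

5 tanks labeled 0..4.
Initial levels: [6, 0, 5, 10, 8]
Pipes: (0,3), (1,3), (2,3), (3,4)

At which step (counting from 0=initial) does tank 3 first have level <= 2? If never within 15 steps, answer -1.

Step 1: flows [3->0,3->1,3->2,3->4] -> levels [7 1 6 6 9]
Step 2: flows [0->3,3->1,2=3,4->3] -> levels [6 2 6 7 8]
Step 3: flows [3->0,3->1,3->2,4->3] -> levels [7 3 7 5 7]
Step 4: flows [0->3,3->1,2->3,4->3] -> levels [6 4 6 7 6]
Step 5: flows [3->0,3->1,3->2,3->4] -> levels [7 5 7 3 7]
Step 6: flows [0->3,1->3,2->3,4->3] -> levels [6 4 6 7 6]
  -> period-2 cycle (repeats step 4); tank 3 never drops to <=2
Tank 3 never reaches <=2 within 15 steps

Answer: -1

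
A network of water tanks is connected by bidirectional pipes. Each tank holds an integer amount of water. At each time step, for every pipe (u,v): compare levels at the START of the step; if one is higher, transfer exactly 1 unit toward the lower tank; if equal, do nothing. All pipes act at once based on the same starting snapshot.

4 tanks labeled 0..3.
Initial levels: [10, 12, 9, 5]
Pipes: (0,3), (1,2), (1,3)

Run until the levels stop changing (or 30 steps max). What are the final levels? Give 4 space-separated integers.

Answer: 8 8 10 10

Derivation:
Step 1: flows [0->3,1->2,1->3] -> levels [9 10 10 7]
Step 2: flows [0->3,1=2,1->3] -> levels [8 9 10 9]
Step 3: flows [3->0,2->1,1=3] -> levels [9 10 9 8]
Step 4: flows [0->3,1->2,1->3] -> levels [8 8 10 10]
Step 5: flows [3->0,2->1,3->1] -> levels [9 10 9 8]
  -> period-2 cycle: step 5 state = step 3 state; never stabilizes
  -> state at step 30: (30-3) mod 2 = 1, same as step 4 -> [8 8 10 10]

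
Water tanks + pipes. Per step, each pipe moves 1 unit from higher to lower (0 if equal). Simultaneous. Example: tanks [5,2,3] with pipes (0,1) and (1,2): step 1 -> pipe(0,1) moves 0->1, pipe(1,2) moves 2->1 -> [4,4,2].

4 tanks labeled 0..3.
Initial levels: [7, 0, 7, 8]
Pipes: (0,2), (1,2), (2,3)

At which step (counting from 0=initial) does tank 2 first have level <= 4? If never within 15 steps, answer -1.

Answer: 4

Derivation:
Step 1: flows [0=2,2->1,3->2] -> levels [7 1 7 7]
Step 2: flows [0=2,2->1,2=3] -> levels [7 2 6 7]
Step 3: flows [0->2,2->1,3->2] -> levels [6 3 7 6]
Step 4: flows [2->0,2->1,2->3] -> levels [7 4 4 7]
Tank 2 first reaches <=4 at step 4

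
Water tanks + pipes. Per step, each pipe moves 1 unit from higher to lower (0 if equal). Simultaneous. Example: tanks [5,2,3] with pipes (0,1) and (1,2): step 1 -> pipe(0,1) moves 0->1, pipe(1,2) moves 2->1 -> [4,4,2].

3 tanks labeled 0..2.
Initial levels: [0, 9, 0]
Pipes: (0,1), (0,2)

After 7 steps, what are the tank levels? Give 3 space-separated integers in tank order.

Answer: 3 3 3

Derivation:
Step 1: flows [1->0,0=2] -> levels [1 8 0]
Step 2: flows [1->0,0->2] -> levels [1 7 1]
Step 3: flows [1->0,0=2] -> levels [2 6 1]
Step 4: flows [1->0,0->2] -> levels [2 5 2]
Step 5: flows [1->0,0=2] -> levels [3 4 2]
Step 6: flows [1->0,0->2] -> levels [3 3 3]
Step 7: flows [0=1,0=2] -> levels [3 3 3]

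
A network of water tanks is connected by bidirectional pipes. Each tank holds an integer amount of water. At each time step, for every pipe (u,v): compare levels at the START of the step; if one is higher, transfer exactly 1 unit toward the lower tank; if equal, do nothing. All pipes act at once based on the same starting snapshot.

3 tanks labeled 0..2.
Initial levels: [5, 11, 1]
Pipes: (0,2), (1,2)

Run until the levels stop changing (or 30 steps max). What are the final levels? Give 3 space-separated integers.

Answer: 6 6 5

Derivation:
Step 1: flows [0->2,1->2] -> levels [4 10 3]
Step 2: flows [0->2,1->2] -> levels [3 9 5]
Step 3: flows [2->0,1->2] -> levels [4 8 5]
Step 4: flows [2->0,1->2] -> levels [5 7 5]
Step 5: flows [0=2,1->2] -> levels [5 6 6]
Step 6: flows [2->0,1=2] -> levels [6 6 5]
Step 7: flows [0->2,1->2] -> levels [5 5 7]
Step 8: flows [2->0,2->1] -> levels [6 6 5]
  -> period-2 cycle: step 8 state = step 6 state; never stabilizes
  -> state at step 30: (30-6) mod 2 = 0, same as step 6 -> [6 6 5]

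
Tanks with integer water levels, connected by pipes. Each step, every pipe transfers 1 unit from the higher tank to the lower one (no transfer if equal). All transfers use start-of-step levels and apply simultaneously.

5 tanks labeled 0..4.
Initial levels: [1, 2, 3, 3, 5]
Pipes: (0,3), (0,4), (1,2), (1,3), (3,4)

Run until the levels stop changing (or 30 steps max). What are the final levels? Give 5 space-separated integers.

Answer: 2 2 3 5 2

Derivation:
Step 1: flows [3->0,4->0,2->1,3->1,4->3] -> levels [3 4 2 2 3]
Step 2: flows [0->3,0=4,1->2,1->3,4->3] -> levels [2 2 3 5 2]
Step 3: flows [3->0,0=4,2->1,3->1,3->4] -> levels [3 4 2 2 3]
  -> period-2 cycle: step 3 state = step 1 state; never stabilizes
  -> state at step 30: (30-1) mod 2 = 1, same as step 2 -> [2 2 3 5 2]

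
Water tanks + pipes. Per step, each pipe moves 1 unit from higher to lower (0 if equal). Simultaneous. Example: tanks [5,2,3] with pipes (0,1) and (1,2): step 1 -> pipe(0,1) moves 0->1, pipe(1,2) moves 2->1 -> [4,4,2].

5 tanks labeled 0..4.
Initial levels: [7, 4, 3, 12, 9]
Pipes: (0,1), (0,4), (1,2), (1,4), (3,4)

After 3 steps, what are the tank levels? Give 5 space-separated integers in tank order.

Answer: 6 7 6 9 7

Derivation:
Step 1: flows [0->1,4->0,1->2,4->1,3->4] -> levels [7 5 4 11 8]
Step 2: flows [0->1,4->0,1->2,4->1,3->4] -> levels [7 6 5 10 7]
Step 3: flows [0->1,0=4,1->2,4->1,3->4] -> levels [6 7 6 9 7]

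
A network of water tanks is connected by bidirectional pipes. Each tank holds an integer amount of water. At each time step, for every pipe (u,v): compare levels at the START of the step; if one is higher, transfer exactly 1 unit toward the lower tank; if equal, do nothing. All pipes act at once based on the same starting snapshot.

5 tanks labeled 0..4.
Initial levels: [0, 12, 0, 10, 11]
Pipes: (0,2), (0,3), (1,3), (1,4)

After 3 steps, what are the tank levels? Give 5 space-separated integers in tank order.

Answer: 2 10 1 9 11

Derivation:
Step 1: flows [0=2,3->0,1->3,1->4] -> levels [1 10 0 10 12]
Step 2: flows [0->2,3->0,1=3,4->1] -> levels [1 11 1 9 11]
Step 3: flows [0=2,3->0,1->3,1=4] -> levels [2 10 1 9 11]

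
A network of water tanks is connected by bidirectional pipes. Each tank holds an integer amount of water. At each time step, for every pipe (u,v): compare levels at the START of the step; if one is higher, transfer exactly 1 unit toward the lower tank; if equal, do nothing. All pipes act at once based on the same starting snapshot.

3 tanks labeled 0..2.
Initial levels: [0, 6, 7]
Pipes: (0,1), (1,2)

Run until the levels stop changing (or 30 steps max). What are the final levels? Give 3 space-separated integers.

Answer: 5 3 5

Derivation:
Step 1: flows [1->0,2->1] -> levels [1 6 6]
Step 2: flows [1->0,1=2] -> levels [2 5 6]
Step 3: flows [1->0,2->1] -> levels [3 5 5]
Step 4: flows [1->0,1=2] -> levels [4 4 5]
Step 5: flows [0=1,2->1] -> levels [4 5 4]
Step 6: flows [1->0,1->2] -> levels [5 3 5]
Step 7: flows [0->1,2->1] -> levels [4 5 4]
  -> period-2 cycle: step 7 state = step 5 state; never stabilizes
  -> state at step 30: (30-5) mod 2 = 1, same as step 6 -> [5 3 5]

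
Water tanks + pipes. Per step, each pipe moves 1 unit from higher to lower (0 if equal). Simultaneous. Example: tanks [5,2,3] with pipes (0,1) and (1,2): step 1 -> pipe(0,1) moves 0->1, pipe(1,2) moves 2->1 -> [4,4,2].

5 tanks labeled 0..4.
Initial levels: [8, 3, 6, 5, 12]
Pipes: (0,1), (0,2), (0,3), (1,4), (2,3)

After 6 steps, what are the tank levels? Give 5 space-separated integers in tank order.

Step 1: flows [0->1,0->2,0->3,4->1,2->3] -> levels [5 5 6 7 11]
Step 2: flows [0=1,2->0,3->0,4->1,3->2] -> levels [7 6 6 5 10]
Step 3: flows [0->1,0->2,0->3,4->1,2->3] -> levels [4 8 6 7 9]
Step 4: flows [1->0,2->0,3->0,4->1,3->2] -> levels [7 8 6 5 8]
Step 5: flows [1->0,0->2,0->3,1=4,2->3] -> levels [6 7 6 7 8]
Step 6: flows [1->0,0=2,3->0,4->1,3->2] -> levels [8 7 7 5 7]

Answer: 8 7 7 5 7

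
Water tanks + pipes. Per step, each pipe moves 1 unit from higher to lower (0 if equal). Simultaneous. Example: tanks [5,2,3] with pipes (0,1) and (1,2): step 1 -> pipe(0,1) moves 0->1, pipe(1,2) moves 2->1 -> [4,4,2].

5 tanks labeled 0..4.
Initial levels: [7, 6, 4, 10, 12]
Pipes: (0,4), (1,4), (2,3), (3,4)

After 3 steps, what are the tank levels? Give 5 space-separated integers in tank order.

Answer: 8 8 7 7 9

Derivation:
Step 1: flows [4->0,4->1,3->2,4->3] -> levels [8 7 5 10 9]
Step 2: flows [4->0,4->1,3->2,3->4] -> levels [9 8 6 8 8]
Step 3: flows [0->4,1=4,3->2,3=4] -> levels [8 8 7 7 9]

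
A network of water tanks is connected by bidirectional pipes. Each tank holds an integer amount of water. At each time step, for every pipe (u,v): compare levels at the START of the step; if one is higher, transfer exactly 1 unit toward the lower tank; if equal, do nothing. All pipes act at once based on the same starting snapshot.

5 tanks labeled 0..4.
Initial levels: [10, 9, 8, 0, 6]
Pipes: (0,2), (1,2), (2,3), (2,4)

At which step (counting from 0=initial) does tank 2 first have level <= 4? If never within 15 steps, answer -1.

Answer: -1

Derivation:
Step 1: flows [0->2,1->2,2->3,2->4] -> levels [9 8 8 1 7]
Step 2: flows [0->2,1=2,2->3,2->4] -> levels [8 8 7 2 8]
Step 3: flows [0->2,1->2,2->3,4->2] -> levels [7 7 9 3 7]
Step 4: flows [2->0,2->1,2->3,2->4] -> levels [8 8 5 4 8]
Step 5: flows [0->2,1->2,2->3,4->2] -> levels [7 7 7 5 7]
Step 6: flows [0=2,1=2,2->3,2=4] -> levels [7 7 6 6 7]
Step 7: flows [0->2,1->2,2=3,4->2] -> levels [6 6 9 6 6]
Step 8: flows [2->0,2->1,2->3,2->4] -> levels [7 7 5 7 7]
Step 9: flows [0->2,1->2,3->2,4->2] -> levels [6 6 9 6 6]
  -> period-2 cycle (repeats step 7); tank 2 never drops to <=4
Tank 2 never reaches <=4 within 15 steps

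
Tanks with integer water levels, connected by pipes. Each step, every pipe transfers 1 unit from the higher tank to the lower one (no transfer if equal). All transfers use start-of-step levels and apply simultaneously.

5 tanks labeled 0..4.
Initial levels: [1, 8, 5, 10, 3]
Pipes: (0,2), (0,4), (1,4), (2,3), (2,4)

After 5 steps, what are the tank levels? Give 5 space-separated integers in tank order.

Step 1: flows [2->0,4->0,1->4,3->2,2->4] -> levels [3 7 4 9 4]
Step 2: flows [2->0,4->0,1->4,3->2,2=4] -> levels [5 6 4 8 4]
Step 3: flows [0->2,0->4,1->4,3->2,2=4] -> levels [3 5 6 7 6]
Step 4: flows [2->0,4->0,4->1,3->2,2=4] -> levels [5 6 6 6 4]
Step 5: flows [2->0,0->4,1->4,2=3,2->4] -> levels [5 5 4 6 7]

Answer: 5 5 4 6 7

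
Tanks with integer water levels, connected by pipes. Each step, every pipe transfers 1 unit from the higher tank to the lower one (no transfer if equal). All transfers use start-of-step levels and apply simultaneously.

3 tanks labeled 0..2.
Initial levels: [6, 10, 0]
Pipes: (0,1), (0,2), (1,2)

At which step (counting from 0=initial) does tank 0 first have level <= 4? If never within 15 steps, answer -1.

Answer: -1

Derivation:
Step 1: flows [1->0,0->2,1->2] -> levels [6 8 2]
Step 2: flows [1->0,0->2,1->2] -> levels [6 6 4]
Step 3: flows [0=1,0->2,1->2] -> levels [5 5 6]
Step 4: flows [0=1,2->0,2->1] -> levels [6 6 4]
  -> period-2 cycle (repeats step 2); tank 0 never drops to <=4
Tank 0 never reaches <=4 within 15 steps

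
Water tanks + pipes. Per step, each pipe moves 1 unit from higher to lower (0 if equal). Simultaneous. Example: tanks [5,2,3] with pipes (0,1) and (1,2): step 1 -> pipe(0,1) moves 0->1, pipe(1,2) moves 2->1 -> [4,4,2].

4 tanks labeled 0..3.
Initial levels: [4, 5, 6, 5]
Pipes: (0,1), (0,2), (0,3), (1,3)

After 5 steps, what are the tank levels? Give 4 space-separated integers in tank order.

Step 1: flows [1->0,2->0,3->0,1=3] -> levels [7 4 5 4]
Step 2: flows [0->1,0->2,0->3,1=3] -> levels [4 5 6 5]
  -> period-2 cycle: step 2 state = step 0 state
  -> state at step 5: (5-0) mod 2 = 1, same as step 1 -> [7 4 5 4]

Answer: 7 4 5 4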